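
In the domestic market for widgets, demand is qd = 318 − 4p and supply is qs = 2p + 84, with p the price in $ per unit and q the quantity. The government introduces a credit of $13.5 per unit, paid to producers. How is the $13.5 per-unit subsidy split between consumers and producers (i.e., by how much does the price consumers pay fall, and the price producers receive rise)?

Consumers gain $4.5 per unit; producers gain $9 per unit.

Before the subsidy: set 318 − 4p = 2p + 84 → p* = $39, q* = 162.
With a per-unit subsidy paid to producers, each receives p + 13.5 per unit sold, so supply becomes qs = 2(p + 13.5) + 84.
New equilibrium: consumers pay $34.5, producers receive $48, q = 180. (Wedge: pb − ps = −13.5.)
Gain to consumers: $4.5; to producers: $9. (They sum to $13.5.)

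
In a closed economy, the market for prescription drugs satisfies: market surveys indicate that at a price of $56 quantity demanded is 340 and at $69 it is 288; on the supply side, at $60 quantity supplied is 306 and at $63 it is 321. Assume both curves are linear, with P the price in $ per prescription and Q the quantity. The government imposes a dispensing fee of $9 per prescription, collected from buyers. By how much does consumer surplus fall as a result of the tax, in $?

Consumer surplus falls by $1530.

Demand slope: (288 − 340)/(69 − 56) = -4, so Qd = 564 − 4P.
Supply slope: (321 − 306)/(63 − 60) = 5, so Qs = 5P + 6.
Without the tax, 564 − 4P = 5P + 6 gives 9P = 558, so P* = $62 and Q* = 316.
With the tax collected from buyers, demand (in seller-price terms) shifts: Qd = 564 − 4(P + 9).
New equilibrium: buyers pay $67, suppliers receive $58, Q = 296. (Wedge: Pb − Ps = 9.)
ΔCS is the trapezoid between Q = 296 and Q = 316 of height $5: ½ · (316 + 296) · 5 = $1530.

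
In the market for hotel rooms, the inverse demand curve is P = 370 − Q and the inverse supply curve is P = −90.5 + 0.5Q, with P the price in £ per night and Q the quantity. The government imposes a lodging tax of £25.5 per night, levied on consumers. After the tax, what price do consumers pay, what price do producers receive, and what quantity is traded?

Consumers pay £80; producers receive £54.5; quantity = 290.

Rewrite in direct form: Qd = 370 − P and Qs = 2P + 181.
Without the tax, 370 − P = 2P + 181 gives 3P = 189, so P* = £63 and Q* = 307.
With the tax collected from consumers, demand (in seller-price terms) shifts: Qd = 370 − (P + 25.5).
New equilibrium: consumers pay £80, producers receive £54.5, Q = 290. (Wedge: Pb − Ps = 25.5.)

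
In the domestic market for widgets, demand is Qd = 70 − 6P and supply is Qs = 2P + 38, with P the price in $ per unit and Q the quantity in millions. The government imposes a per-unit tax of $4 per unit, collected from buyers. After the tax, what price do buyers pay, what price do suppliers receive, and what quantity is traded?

Without the tax, 70 − 6P = 2P + 38 gives 8P = 32, so P* = $4 and Q* = 46.
With the tax collected from buyers, demand (in seller-price terms) shifts: Qd = 70 − 6(P + 4).
New equilibrium: buyers pay $5, suppliers receive $1, Q = 40. (Wedge: Pb − Ps = 4.)

Buyers pay $5; suppliers receive $1; quantity = 40.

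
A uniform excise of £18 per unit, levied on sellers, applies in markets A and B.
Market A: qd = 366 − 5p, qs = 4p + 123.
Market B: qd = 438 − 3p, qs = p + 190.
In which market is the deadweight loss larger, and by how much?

Market A: pre-tax p* = £27, q* = 231; post-tax q = 191; deadweight loss = £360.
Market B: pre-tax p* = £62, q* = 252; post-tax q = 238.5; deadweight loss = £121.5.
Difference: £360 vs £121.5 → market A is larger by £238.5.

Market A, by £238.5.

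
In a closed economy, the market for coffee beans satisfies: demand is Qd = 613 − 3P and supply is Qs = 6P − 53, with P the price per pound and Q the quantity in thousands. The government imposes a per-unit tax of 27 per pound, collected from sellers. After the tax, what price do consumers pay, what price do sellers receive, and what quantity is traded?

Without the tax, 613 − 3P = 6P − 53 gives 9P = 666, so P* = 74 and Q* = 391.
With the tax collected from sellers, supply shifts: Qs = 6(P − 27) − 53.
Solving gives Q = 337 with consumers paying 92 and sellers receiving 65 (the 27 wedge).
The less price-elastic side of the market bears the larger share of a per-unit tax.

Consumers pay 92; sellers receive 65; quantity = 337.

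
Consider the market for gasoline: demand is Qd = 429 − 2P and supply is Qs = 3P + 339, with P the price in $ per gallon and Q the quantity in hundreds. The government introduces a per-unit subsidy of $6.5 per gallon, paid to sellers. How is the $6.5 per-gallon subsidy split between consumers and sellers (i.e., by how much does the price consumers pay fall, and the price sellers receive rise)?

Consumers gain $3.9 per gallon; sellers gain $2.6 per gallon.

Before the subsidy: set 429 − 2P = 3P + 339 → P* = $18, Q* = 393.
With a per-unit subsidy paid to sellers, each receives P + 6.5 per unit sold, so supply becomes Qs = 3(P + 6.5) + 339.
Solving gives Q = 400.8 with consumers paying $14.1 and sellers receiving $20.6 (the $6.5 wedge).
Gain to consumers: $3.9; to sellers: $2.6. (They sum to $6.5.)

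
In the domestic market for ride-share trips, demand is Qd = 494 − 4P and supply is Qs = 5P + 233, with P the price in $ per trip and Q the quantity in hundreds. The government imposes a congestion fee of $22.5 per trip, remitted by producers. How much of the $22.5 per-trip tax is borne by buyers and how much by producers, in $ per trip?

Buyers bear $12.5 per trip; producers bear $10 per trip.

Without the tax, 494 − 4P = 5P + 233 gives 9P = 261, so P* = $29 and Q* = 378.
With the tax collected from producers, supply shifts: Qs = 5(P − 22.5) + 233.
Solving gives Q = 328 with buyers paying $41.5 and producers receiving $19 (the $22.5 wedge).
Burden on buyers: $12.5; on producers: $10. (They sum to $22.5.)
The less price-elastic side of the market bears the larger share of a per-unit tax.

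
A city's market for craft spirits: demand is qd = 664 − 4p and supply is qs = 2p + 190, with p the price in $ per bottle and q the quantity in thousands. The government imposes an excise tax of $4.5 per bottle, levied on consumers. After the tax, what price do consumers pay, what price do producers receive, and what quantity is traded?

Before the tax: set 664 − 4p = 2p + 190 → p* = $79, q* = 348.
With the tax collected from consumers, demand (in seller-price terms) shifts: qd = 664 − 4(p + 4.5).
Solving gives q = 342 with consumers paying $80.5 and producers receiving $76 (the $4.5 wedge).
The less price-elastic side of the market bears the larger share of a per-unit tax.

Consumers pay $80.5; producers receive $76; quantity = 342.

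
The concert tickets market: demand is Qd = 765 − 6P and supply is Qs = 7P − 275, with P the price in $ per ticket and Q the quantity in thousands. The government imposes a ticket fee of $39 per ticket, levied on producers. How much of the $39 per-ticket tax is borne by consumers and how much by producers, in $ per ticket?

Before the tax: set 765 − 6P = 7P − 275 → P* = $80, Q* = 285.
With the tax collected from producers, supply shifts: Qs = 7(P − 39) − 275.
New equilibrium: consumers pay $101, producers receive $62, Q = 159. (Wedge: Pb − Ps = 39.)
Burden on consumers: $21; on producers: $18. (They sum to $39.)
The less price-elastic side of the market bears the larger share of a per-unit tax.

Consumers bear $21 per ticket; producers bear $18 per ticket.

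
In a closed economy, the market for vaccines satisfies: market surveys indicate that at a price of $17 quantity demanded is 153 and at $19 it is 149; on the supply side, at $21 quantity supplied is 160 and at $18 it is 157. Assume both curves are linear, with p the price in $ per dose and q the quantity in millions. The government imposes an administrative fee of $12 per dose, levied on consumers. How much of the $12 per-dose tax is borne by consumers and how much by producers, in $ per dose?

Demand slope: (149 − 153)/(19 − 17) = -2, so qd = 187 − 2p.
Supply slope: (157 − 160)/(18 − 21) = 1, so qs = p + 139.
Before the tax: set 187 − 2p = p + 139 → p* = $16, q* = 155.
With the tax collected from consumers, demand (in seller-price terms) shifts: qd = 187 − 2(p + 12).
New equilibrium: consumers pay $20, producers receive $8, q = 147. (Wedge: pb − ps = 12.)
Burden on consumers: $4; on producers: $8. (They sum to $12.)

Consumers bear $4 per dose; producers bear $8 per dose.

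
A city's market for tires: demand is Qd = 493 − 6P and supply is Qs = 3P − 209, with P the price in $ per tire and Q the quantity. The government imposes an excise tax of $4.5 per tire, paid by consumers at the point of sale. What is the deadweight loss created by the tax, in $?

Deadweight loss = $20.25.

Before the tax: set 493 − 6P = 3P − 209 → P* = $78, Q* = 25.
With the tax collected from consumers, demand (in seller-price terms) shifts: Qd = 493 − 6(P + 4.5).
Solving gives Q = 16 with consumers paying $79.5 and producers receiving $75 (the $4.5 wedge).
Quantity falls by |ΔQ| = |25 − 16| = 9.
DWL = ½ · t · |ΔQ| = ½ · 4.5 · 9 = $20.25.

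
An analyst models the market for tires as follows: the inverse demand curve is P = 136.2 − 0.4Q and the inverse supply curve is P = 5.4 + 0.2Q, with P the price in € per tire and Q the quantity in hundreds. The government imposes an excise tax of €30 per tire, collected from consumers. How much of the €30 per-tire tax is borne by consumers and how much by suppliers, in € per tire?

Rewrite in direct form: Qd = 340.5 − 2.5P and Qs = 5P − 27.
Without the tax, 340.5 − 2.5P = 5P − 27 gives 7.5P = 367.5, so P* = €49 and Q* = 218.
With the tax collected from consumers, demand (in seller-price terms) shifts: Qd = 340.5 − 2.5(P + 30).
New equilibrium: consumers pay €69, suppliers receive €39, Q = 168. (Wedge: Pb − Ps = 30.)
Burden on consumers: €20; on suppliers: €10. (They sum to €30.)
The less price-elastic side of the market bears the larger share of a per-unit tax.

Consumers bear €20 per tire; suppliers bear €10 per tire.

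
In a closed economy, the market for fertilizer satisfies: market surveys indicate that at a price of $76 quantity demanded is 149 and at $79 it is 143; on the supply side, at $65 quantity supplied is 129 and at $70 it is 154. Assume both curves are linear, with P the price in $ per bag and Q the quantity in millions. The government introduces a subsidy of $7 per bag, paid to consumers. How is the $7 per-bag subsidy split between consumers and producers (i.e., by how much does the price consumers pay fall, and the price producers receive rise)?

Demand slope: (143 − 149)/(79 − 76) = -2, so Qd = 301 − 2P.
Supply slope: (154 − 129)/(70 − 65) = 5, so Qs = 5P − 196.
Without the subsidy, 301 − 2P = 5P − 196 gives 7P = 497, so P* = $71 and Q* = 159.
With a per-unit subsidy paid to consumers, each effectively pays P − 7, so demand becomes Qd = 301 − 2(P − 7).
New equilibrium: consumers pay $66, producers receive $73, Q = 169. (Wedge: Pb − Ps = −7.)
Gain to consumers: $5; to producers: $2. (They sum to $7.)

Consumers gain $5 per bag; producers gain $2 per bag.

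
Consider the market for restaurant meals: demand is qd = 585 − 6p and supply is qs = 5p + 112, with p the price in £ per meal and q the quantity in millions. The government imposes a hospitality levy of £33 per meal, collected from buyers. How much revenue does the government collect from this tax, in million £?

Without the tax, 585 − 6p = 5p + 112 gives 11p = 473, so p* = £43 and q* = 327.
With the tax collected from buyers, demand (in seller-price terms) shifts: qd = 585 − 6(p + 33).
Solving gives q = 237 with buyers paying £58 and suppliers receiving £25 (the £33 wedge).
Revenue = t · Q = 33 · 237 = £7821.

Tax revenue = £7821 million.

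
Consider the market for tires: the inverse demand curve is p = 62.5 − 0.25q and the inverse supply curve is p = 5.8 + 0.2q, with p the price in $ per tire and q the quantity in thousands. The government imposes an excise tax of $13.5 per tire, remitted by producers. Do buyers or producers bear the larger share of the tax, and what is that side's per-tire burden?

Buyers bear the larger share: $7.5 per tire.

Rewrite in direct form: qd = 250 − 4p and qs = 5p − 29.
Without the tax, 250 − 4p = 5p − 29 gives 9p = 279, so p* = $31 and q* = 126.
With the tax collected from producers, supply shifts: qs = 5(p − 13.5) − 29.
Solving gives q = 96 with buyers paying $38.5 and producers receiving $25 (the $13.5 wedge).
Per-tire burden: buyers $7.5, producers $6.
Buyers take the larger share because demand is less price-elastic here (demand slope 4 vs supply slope 5).
The less price-elastic side of the market bears the larger share of a per-unit tax.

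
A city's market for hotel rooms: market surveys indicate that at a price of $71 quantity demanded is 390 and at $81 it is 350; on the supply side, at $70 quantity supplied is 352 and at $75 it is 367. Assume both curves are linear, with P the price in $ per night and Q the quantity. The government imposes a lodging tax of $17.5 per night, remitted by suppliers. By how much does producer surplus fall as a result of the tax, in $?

Producer surplus falls by $3550.

Demand slope: (350 − 390)/(81 − 71) = -4, so Qd = 674 − 4P.
Supply slope: (367 − 352)/(75 − 70) = 3, so Qs = 3P + 142.
Without the tax, 674 − 4P = 3P + 142 gives 7P = 532, so P* = $76 and Q* = 370.
With the tax collected from suppliers, supply shifts: Qs = 3(P − 17.5) + 142.
New equilibrium: consumers pay $83.5, suppliers receive $66, Q = 340. (Wedge: Pb − Ps = 17.5.)
ΔPS is the trapezoid between Q = 340 and Q = 370 of height $10: ½ · (370 + 340) · 10 = $3550.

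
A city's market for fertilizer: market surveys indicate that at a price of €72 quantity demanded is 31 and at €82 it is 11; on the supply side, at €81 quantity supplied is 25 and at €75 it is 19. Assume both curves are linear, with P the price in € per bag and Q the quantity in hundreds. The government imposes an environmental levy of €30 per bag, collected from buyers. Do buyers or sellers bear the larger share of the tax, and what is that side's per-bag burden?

Sellers bear the larger share: €20 per bag.

Demand slope: (11 − 31)/(82 − 72) = -2, so Qd = 175 − 2P.
Supply slope: (19 − 25)/(75 − 81) = 1, so Qs = P − 56.
Without the tax, 175 − 2P = P − 56 gives 3P = 231, so P* = €77 and Q* = 21.
With the tax collected from buyers, demand (in seller-price terms) shifts: Qd = 175 − 2(P + 30).
Solving gives Q = 1 with buyers paying €87 and sellers receiving €57 (the €30 wedge).
Per-bag burden: buyers €10, sellers €20.
Sellers take the larger share because supply is less price-elastic here (demand slope 2 vs supply slope 1).
The less price-elastic side of the market bears the larger share of a per-unit tax.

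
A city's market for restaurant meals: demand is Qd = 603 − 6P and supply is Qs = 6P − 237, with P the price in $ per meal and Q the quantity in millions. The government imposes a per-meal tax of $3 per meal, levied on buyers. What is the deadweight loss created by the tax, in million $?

Deadweight loss = $13.5 million.

Without the tax, 603 − 6P = 6P − 237 gives 12P = 840, so P* = $70 and Q* = 183.
With the tax collected from buyers, demand (in seller-price terms) shifts: Qd = 603 − 6(P + 3).
Solving gives Q = 174 with buyers paying $71.5 and sellers receiving $68.5 (the $3 wedge).
Quantity falls by |ΔQ| = |183 − 174| = 9.
DWL = ½ · t · |ΔQ| = ½ · 3 · 9 = $13.5.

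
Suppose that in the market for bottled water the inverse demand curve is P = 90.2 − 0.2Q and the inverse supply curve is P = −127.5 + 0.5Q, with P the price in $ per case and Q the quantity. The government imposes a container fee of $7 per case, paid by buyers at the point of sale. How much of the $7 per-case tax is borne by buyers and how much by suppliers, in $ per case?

Inverting to Q(P) form: Qd = 451 − 5P; Qs = 2P + 255.
Without the tax, 451 − 5P = 2P + 255 gives 7P = 196, so P* = $28 and Q* = 311.
With the tax collected from buyers, demand (in seller-price terms) shifts: Qd = 451 − 5(P + 7).
Solving gives Q = 301 with buyers paying $30 and suppliers receiving $23 (the $7 wedge).
Burden on buyers: $2; on suppliers: $5. (They sum to $7.)
The less price-elastic side of the market bears the larger share of a per-unit tax.

Buyers bear $2 per case; suppliers bear $5 per case.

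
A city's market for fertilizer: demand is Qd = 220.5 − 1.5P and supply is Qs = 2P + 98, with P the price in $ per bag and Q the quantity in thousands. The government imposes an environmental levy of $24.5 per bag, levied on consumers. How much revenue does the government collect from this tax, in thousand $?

Tax revenue = $3601.5 thousand.

Without the tax, 220.5 − 1.5P = 2P + 98 gives 3.5P = 122.5, so P* = $35 and Q* = 168.
With the tax collected from consumers, demand (in seller-price terms) shifts: Qd = 220.5 − 1.5(P + 24.5).
New equilibrium: consumers pay $49, producers receive $24.5, Q = 147. (Wedge: Pb − Ps = 24.5.)
Revenue = t · Q = 24.5 · 147 = $3601.5.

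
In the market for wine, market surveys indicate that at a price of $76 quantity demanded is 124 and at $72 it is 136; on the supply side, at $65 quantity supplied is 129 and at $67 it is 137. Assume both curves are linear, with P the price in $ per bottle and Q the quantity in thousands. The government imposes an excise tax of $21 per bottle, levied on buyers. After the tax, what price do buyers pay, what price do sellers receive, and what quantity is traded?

Demand slope: (136 − 124)/(72 − 76) = -3, so Qd = 352 − 3P.
Supply slope: (137 − 129)/(67 − 65) = 4, so Qs = 4P − 131.
Before the tax: set 352 − 3P = 4P − 131 → P* = $69, Q* = 145.
With the tax collected from buyers, demand (in seller-price terms) shifts: Qd = 352 − 3(P + 21).
New equilibrium: buyers pay $81, sellers receive $60, Q = 109. (Wedge: Pb − Ps = 21.)
The less price-elastic side of the market bears the larger share of a per-unit tax.

Buyers pay $81; sellers receive $60; quantity = 109.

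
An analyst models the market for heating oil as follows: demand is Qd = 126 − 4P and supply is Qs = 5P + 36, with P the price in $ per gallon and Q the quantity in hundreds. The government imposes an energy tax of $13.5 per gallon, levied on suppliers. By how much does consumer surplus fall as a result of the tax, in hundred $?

Consumer surplus falls by $532.5 hundred.

Before the tax: set 126 − 4P = 5P + 36 → P* = $10, Q* = 86.
With the tax collected from suppliers, supply shifts: Qs = 5(P − 13.5) + 36.
Solving gives Q = 56 with consumers paying $17.5 and suppliers receiving $4 (the $13.5 wedge).
ΔCS is the trapezoid between Q = 56 and Q = 86 of height $7.5: ½ · (86 + 56) · 7.5 = $532.5.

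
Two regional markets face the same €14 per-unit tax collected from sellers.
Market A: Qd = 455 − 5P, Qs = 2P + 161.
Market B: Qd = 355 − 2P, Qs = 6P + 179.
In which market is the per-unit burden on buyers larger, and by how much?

Market A: pre-tax P* = €42, Q* = 245; post-tax Q = 225; per-unit burden on buyers = €4.
Market B: pre-tax P* = €22, Q* = 311; post-tax Q = 290; per-unit burden on buyers = €10.5.
Difference: €4 vs €10.5 → market B is larger by €6.5.

Market B, by €6.5.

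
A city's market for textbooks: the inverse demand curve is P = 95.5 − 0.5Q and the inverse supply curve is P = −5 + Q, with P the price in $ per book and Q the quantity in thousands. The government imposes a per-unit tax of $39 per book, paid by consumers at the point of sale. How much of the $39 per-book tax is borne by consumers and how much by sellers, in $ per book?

Consumers bear $13 per book; sellers bear $26 per book.

Rewrite in direct form: Qd = 191 − 2P and Qs = P + 5.
Before the tax: set 191 − 2P = P + 5 → P* = $62, Q* = 67.
With the tax collected from consumers, demand (in seller-price terms) shifts: Qd = 191 − 2(P + 39).
Solving gives Q = 41 with consumers paying $75 and sellers receiving $36 (the $39 wedge).
Burden on consumers: $13; on sellers: $26. (They sum to $39.)
The less price-elastic side of the market bears the larger share of a per-unit tax.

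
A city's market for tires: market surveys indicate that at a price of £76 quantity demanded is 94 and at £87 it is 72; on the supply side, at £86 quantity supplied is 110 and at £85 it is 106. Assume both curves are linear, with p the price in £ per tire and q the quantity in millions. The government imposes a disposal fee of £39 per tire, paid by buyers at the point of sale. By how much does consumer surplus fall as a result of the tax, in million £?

Consumer surplus falls by £1560 million.

Demand slope: (72 − 94)/(87 − 76) = -2, so qd = 246 − 2p.
Supply slope: (106 − 110)/(85 − 86) = 4, so qs = 4p − 234.
Before the tax: set 246 − 2p = 4p − 234 → p* = £80, q* = 86.
With the tax collected from buyers, demand (in seller-price terms) shifts: qd = 246 − 2(p + 39).
New equilibrium: buyers pay £106, producers receive £67, q = 34. (Wedge: pb − ps = 39.)
ΔCS is the trapezoid between Q = 34 and Q = 86 of height £26: ½ · (86 + 34) · 26 = £1560.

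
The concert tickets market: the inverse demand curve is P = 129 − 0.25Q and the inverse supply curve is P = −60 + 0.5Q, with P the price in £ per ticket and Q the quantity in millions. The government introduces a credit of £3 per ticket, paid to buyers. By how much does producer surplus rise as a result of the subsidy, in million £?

Producer surplus rises by £508 million.

Inverting to Q(P) form: Qd = 516 − 4P; Qs = 2P + 120.
Without the subsidy, 516 − 4P = 2P + 120 gives 6P = 396, so P* = £66 and Q* = 252.
With a per-unit subsidy paid to buyers, each effectively pays P − 3, so demand becomes Qd = 516 − 4(P − 3).
Solving gives Q = 256 with buyers paying £65 and sellers receiving £68 (the £3 wedge).
ΔPS is the trapezoid between Q = 256 and Q = 252 of height £2: ½ · (252 + 256) · 2 = £508.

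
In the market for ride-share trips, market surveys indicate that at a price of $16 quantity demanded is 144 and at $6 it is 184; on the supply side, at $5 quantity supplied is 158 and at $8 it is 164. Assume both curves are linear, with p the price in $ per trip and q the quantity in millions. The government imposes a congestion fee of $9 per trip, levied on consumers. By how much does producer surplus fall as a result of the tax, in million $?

Demand slope: (184 − 144)/(6 − 16) = -4, so qd = 208 − 4p.
Supply slope: (164 − 158)/(8 − 5) = 2, so qs = 2p + 148.
Before the tax: set 208 − 4p = 2p + 148 → p* = $10, q* = 168.
With the tax collected from consumers, demand (in seller-price terms) shifts: qd = 208 − 4(p + 9).
Solving gives q = 156 with consumers paying $13 and sellers receiving $4 (the $9 wedge).
ΔPS is the trapezoid between Q = 156 and Q = 168 of height $6: ½ · (168 + 156) · 6 = $972.

Producer surplus falls by $972 million.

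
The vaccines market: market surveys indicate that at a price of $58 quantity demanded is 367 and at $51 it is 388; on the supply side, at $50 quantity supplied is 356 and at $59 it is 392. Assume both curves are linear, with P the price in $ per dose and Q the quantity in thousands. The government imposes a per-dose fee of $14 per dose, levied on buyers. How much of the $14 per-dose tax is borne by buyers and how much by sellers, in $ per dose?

Demand slope: (388 − 367)/(51 − 58) = -3, so Qd = 541 − 3P.
Supply slope: (392 − 356)/(59 − 50) = 4, so Qs = 4P + 156.
Before the tax: set 541 − 3P = 4P + 156 → P* = $55, Q* = 376.
With the tax collected from buyers, demand (in seller-price terms) shifts: Qd = 541 − 3(P + 14).
Solving gives Q = 352 with buyers paying $63 and sellers receiving $49 (the $14 wedge).
Burden on buyers: $8; on sellers: $6. (They sum to $14.)

Buyers bear $8 per dose; sellers bear $6 per dose.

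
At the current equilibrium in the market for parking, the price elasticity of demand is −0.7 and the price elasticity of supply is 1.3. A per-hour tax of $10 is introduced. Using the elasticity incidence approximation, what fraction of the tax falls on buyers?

Buyers' share ≈ 0.65.

Incidence ratio: buyers' share ≈ εs / (εs + |εd|) = 1.3 / (1.3 + 0.7) = 0.65.
Supply is the more elastic side, so buyers bear the larger share.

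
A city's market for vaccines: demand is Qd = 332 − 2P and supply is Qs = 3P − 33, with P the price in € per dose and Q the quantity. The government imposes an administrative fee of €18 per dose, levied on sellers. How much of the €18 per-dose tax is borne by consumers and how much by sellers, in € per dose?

Before the tax: set 332 − 2P = 3P − 33 → P* = €73, Q* = 186.
With the tax collected from sellers, supply shifts: Qs = 3(P − 18) − 33.
Solving gives Q = 164.4 with consumers paying €83.8 and sellers receiving €65.8 (the €18 wedge).
Burden on consumers: €10.8; on sellers: €7.2. (They sum to €18.)

Consumers bear €10.8 per dose; sellers bear €7.2 per dose.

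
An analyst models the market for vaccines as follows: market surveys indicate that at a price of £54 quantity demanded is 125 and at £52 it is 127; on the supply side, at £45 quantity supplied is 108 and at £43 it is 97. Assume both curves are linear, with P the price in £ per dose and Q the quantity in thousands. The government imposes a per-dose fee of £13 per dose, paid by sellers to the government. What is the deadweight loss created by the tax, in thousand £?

Demand slope: (127 − 125)/(52 − 54) = -1, so Qd = 179 − P.
Supply slope: (97 − 108)/(43 − 45) = 5.5, so Qs = 5.5P − 139.5.
Before the tax: set 179 − P = 5.5P − 139.5 → P* = £49, Q* = 130.
With the tax collected from sellers, supply shifts: Qs = 5.5(P − 13) − 139.5.
Solving gives Q = 119 with consumers paying £60 and sellers receiving £47 (the £13 wedge).
Quantity falls by |ΔQ| = |130 − 119| = 11.
DWL = ½ · t · |ΔQ| = ½ · 13 · 11 = £71.5.

Deadweight loss = £71.5 thousand.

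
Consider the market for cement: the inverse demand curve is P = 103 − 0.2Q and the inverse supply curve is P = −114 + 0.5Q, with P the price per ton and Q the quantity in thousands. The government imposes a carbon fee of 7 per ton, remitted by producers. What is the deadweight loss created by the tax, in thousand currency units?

Deadweight loss = 35 thousand.

Inverting to Q(P) form: Qd = 515 − 5P; Qs = 2P + 228.
Without the tax, 515 − 5P = 2P + 228 gives 7P = 287, so P* = 41 and Q* = 310.
With the tax collected from producers, supply shifts: Qs = 2(P − 7) + 228.
New equilibrium: buyers pay 43, producers receive 36, Q = 300. (Wedge: Pb − Ps = 7.)
Quantity falls by |ΔQ| = |310 − 300| = 10.
DWL = ½ · t · |ΔQ| = ½ · 7 · 10 = 35.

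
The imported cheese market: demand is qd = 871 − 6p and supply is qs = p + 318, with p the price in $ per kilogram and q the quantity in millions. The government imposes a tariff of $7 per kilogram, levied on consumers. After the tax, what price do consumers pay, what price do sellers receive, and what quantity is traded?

Consumers pay $80; sellers receive $73; quantity = 391.

Without the tax, 871 − 6p = p + 318 gives 7p = 553, so p* = $79 and q* = 397.
With the tax collected from consumers, demand (in seller-price terms) shifts: qd = 871 − 6(p + 7).
Solving gives q = 391 with consumers paying $80 and sellers receiving $73 (the $7 wedge).
The less price-elastic side of the market bears the larger share of a per-unit tax.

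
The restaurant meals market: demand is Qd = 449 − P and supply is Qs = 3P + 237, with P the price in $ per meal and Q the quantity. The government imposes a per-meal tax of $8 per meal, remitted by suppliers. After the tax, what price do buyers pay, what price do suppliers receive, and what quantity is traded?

Without the tax, 449 − P = 3P + 237 gives 4P = 212, so P* = $53 and Q* = 396.
With the tax collected from suppliers, supply shifts: Qs = 3(P − 8) + 237.
Solving gives Q = 390 with buyers paying $59 and suppliers receiving $51 (the $8 wedge).
The less price-elastic side of the market bears the larger share of a per-unit tax.

Buyers pay $59; suppliers receive $51; quantity = 390.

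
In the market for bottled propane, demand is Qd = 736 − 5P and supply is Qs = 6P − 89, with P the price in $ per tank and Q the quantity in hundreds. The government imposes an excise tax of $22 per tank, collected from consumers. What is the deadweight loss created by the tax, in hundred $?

Without the tax, 736 − 5P = 6P − 89 gives 11P = 825, so P* = $75 and Q* = 361.
With the tax collected from consumers, demand (in seller-price terms) shifts: Qd = 736 − 5(P + 22).
Solving gives Q = 301 with consumers paying $87 and producers receiving $65 (the $22 wedge).
Quantity falls by |ΔQ| = |361 − 301| = 60.
DWL = ½ · t · |ΔQ| = ½ · 22 · 60 = $660.

Deadweight loss = $660 hundred.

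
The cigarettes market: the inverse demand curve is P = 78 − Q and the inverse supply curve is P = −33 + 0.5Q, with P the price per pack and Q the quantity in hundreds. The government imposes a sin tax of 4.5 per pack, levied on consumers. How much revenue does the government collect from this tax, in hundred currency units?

Tax revenue = 319.5 hundred.

Rewrite in direct form: Qd = 78 − P and Qs = 2P + 66.
Before the tax: set 78 − P = 2P + 66 → P* = 4, Q* = 74.
With the tax collected from consumers, demand (in seller-price terms) shifts: Qd = 78 − (P + 4.5).
Solving gives Q = 71 with consumers paying 7 and sellers receiving 2.5 (the 4.5 wedge).
Revenue = t · Q = 4.5 · 71 = 319.5.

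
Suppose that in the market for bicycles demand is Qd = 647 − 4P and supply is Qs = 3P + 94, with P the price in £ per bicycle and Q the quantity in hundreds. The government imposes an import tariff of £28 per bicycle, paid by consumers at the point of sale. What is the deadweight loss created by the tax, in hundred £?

Deadweight loss = £672 hundred.

Without the tax, 647 − 4P = 3P + 94 gives 7P = 553, so P* = £79 and Q* = 331.
With the tax collected from consumers, demand (in seller-price terms) shifts: Qd = 647 − 4(P + 28).
Solving gives Q = 283 with consumers paying £91 and suppliers receiving £63 (the £28 wedge).
Quantity falls by |ΔQ| = |331 − 283| = 48.
DWL = ½ · t · |ΔQ| = ½ · 28 · 48 = £672.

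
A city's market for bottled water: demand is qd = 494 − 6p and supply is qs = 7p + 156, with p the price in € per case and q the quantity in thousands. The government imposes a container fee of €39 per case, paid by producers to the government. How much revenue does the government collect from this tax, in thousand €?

Tax revenue = €8268 thousand.

Before the tax: set 494 − 6p = 7p + 156 → p* = €26, q* = 338.
With the tax collected from producers, supply shifts: qs = 7(p − 39) + 156.
Solving gives q = 212 with consumers paying €47 and producers receiving €8 (the €39 wedge).
Revenue = t · Q = 39 · 212 = €8268.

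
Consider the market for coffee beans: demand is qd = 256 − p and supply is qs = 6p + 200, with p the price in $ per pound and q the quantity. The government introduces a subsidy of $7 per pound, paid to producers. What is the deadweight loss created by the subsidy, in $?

Without the subsidy, 256 − p = 6p + 200 gives 7p = 56, so p* = $8 and q* = 248.
With a per-unit subsidy paid to producers, each receives p + 7 per unit sold, so supply becomes qs = 6(p + 7) + 200.
New equilibrium: buyers pay $2, producers receive $9, q = 254. (Wedge: pb − ps = −7.)
Quantity rises by |ΔQ| = |248 − 254| = 6.
DWL = ½ · t · |ΔQ| = ½ · 7 · 6 = $21.

Deadweight loss = $21.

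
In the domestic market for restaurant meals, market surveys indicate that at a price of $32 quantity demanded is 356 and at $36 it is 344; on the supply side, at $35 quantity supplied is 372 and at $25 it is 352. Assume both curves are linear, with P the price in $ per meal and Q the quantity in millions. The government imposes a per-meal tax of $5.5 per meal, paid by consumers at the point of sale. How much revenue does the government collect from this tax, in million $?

Tax revenue = $1954.7 million.

Demand slope: (344 − 356)/(36 − 32) = -3, so Qd = 452 − 3P.
Supply slope: (352 − 372)/(25 − 35) = 2, so Qs = 2P + 302.
Before the tax: set 452 − 3P = 2P + 302 → P* = $30, Q* = 362.
With the tax collected from consumers, demand (in seller-price terms) shifts: Qd = 452 − 3(P + 5.5).
Solving gives Q = 355.4 with consumers paying $32.2 and suppliers receiving $26.7 (the $5.5 wedge).
Revenue = t · Q = 5.5 · 355.4 = $1954.7.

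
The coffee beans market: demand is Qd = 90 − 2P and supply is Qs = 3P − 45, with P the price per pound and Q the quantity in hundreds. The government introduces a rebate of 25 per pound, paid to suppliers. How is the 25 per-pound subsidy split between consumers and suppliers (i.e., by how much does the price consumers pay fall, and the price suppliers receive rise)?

Before the subsidy: set 90 − 2P = 3P − 45 → P* = 27, Q* = 36.
With a per-unit subsidy paid to suppliers, each receives P + 25 per unit sold, so supply becomes Qs = 3(P + 25) − 45.
Solving gives Q = 66 with consumers paying 12 and suppliers receiving 37 (the 25 wedge).
Gain to consumers: 15; to suppliers: 10. (They sum to 25.)

Consumers gain 15 per pound; suppliers gain 10 per pound.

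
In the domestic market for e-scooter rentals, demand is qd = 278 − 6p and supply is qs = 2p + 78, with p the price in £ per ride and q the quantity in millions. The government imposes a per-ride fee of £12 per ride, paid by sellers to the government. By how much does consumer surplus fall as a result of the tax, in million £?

Before the tax: set 278 − 6p = 2p + 78 → p* = £25, q* = 128.
With the tax collected from sellers, supply shifts: qs = 2(p − 12) + 78.
Solving gives q = 110 with consumers paying £28 and sellers receiving £16 (the £12 wedge).
ΔCS is the trapezoid between Q = 110 and Q = 128 of height £3: ½ · (128 + 110) · 3 = £357.

Consumer surplus falls by £357 million.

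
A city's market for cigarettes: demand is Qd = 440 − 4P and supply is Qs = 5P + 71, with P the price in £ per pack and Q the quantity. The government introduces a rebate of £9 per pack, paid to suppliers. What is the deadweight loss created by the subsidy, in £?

Deadweight loss = £90.

Before the subsidy: set 440 − 4P = 5P + 71 → P* = £41, Q* = 276.
With a per-unit subsidy paid to suppliers, each receives P + 9 per unit sold, so supply becomes Qs = 5(P + 9) + 71.
Solving gives Q = 296 with buyers paying £36 and suppliers receiving £45 (the £9 wedge).
Quantity rises by |ΔQ| = |276 − 296| = 20.
DWL = ½ · t · |ΔQ| = ½ · 9 · 20 = £90.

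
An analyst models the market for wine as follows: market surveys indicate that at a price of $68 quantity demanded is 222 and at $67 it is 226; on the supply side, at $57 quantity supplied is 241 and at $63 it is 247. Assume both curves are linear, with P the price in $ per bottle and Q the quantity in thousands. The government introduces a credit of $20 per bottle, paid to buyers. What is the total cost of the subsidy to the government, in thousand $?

Demand slope: (226 − 222)/(67 − 68) = -4, so Qd = 494 − 4P.
Supply slope: (247 − 241)/(63 − 57) = 1, so Qs = P + 184.
Before the subsidy: set 494 − 4P = P + 184 → P* = $62, Q* = 246.
With a per-unit subsidy paid to buyers, each effectively pays P − 20, so demand becomes Qd = 494 − 4(P − 20).
Solving gives Q = 262 with buyers paying $58 and sellers receiving $78 (the $20 wedge).
Outlay = t · Q = 20 · 262 = $5240.

Government outlay = $5240 thousand.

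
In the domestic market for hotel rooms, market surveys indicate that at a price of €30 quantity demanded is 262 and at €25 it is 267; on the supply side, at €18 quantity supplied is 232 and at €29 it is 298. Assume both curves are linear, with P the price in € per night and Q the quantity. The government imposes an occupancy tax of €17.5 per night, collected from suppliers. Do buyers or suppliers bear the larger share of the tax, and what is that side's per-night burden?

Demand slope: (267 − 262)/(25 − 30) = -1, so Qd = 292 − P.
Supply slope: (298 − 232)/(29 − 18) = 6, so Qs = 6P + 124.
Without the tax, 292 − P = 6P + 124 gives 7P = 168, so P* = €24 and Q* = 268.
With the tax collected from suppliers, supply shifts: Qs = 6(P − 17.5) + 124.
Solving gives Q = 253 with buyers paying €39 and suppliers receiving €21.5 (the €17.5 wedge).
Per-night burden: buyers €15, suppliers €2.5.
Buyers take the larger share because demand is less price-elastic here (demand slope 1 vs supply slope 6).
The less price-elastic side of the market bears the larger share of a per-unit tax.

Buyers bear the larger share: €15 per night.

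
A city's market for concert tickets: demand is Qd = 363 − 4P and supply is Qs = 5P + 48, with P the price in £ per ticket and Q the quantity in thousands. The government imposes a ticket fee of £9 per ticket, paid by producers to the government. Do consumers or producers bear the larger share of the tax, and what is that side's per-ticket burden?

Before the tax: set 363 − 4P = 5P + 48 → P* = £35, Q* = 223.
With the tax collected from producers, supply shifts: Qs = 5(P − 9) + 48.
Solving gives Q = 203 with consumers paying £40 and producers receiving £31 (the £9 wedge).
Per-ticket burden: consumers £5, producers £4.
Consumers take the larger share because demand is less price-elastic here (demand slope 4 vs supply slope 5).
The less price-elastic side of the market bears the larger share of a per-unit tax.

Consumers bear the larger share: £5 per ticket.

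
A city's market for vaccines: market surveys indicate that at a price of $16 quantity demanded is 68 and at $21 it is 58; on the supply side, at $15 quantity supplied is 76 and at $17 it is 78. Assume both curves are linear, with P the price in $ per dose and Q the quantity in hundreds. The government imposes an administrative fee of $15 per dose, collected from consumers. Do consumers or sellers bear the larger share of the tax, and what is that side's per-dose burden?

Sellers bear the larger share: $10 per dose.

Demand slope: (58 − 68)/(21 − 16) = -2, so Qd = 100 − 2P.
Supply slope: (78 − 76)/(17 − 15) = 1, so Qs = P + 61.
Without the tax, 100 − 2P = P + 61 gives 3P = 39, so P* = $13 and Q* = 74.
With the tax collected from consumers, demand (in seller-price terms) shifts: Qd = 100 − 2(P + 15).
New equilibrium: consumers pay $18, sellers receive $3, Q = 64. (Wedge: Pb − Ps = 15.)
Per-dose burden: consumers $5, sellers $10.
Sellers take the larger share because supply is less price-elastic here (demand slope 2 vs supply slope 1).
The less price-elastic side of the market bears the larger share of a per-unit tax.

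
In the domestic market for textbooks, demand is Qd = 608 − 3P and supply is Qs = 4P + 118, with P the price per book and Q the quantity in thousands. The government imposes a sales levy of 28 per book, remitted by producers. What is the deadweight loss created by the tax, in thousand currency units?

Without the tax, 608 − 3P = 4P + 118 gives 7P = 490, so P* = 70 and Q* = 398.
With the tax collected from producers, supply shifts: Qs = 4(P − 28) + 118.
Solving gives Q = 350 with buyers paying 86 and producers receiving 58 (the 28 wedge).
Quantity falls by |ΔQ| = |398 − 350| = 48.
DWL = ½ · t · |ΔQ| = ½ · 28 · 48 = 672.

Deadweight loss = 672 thousand.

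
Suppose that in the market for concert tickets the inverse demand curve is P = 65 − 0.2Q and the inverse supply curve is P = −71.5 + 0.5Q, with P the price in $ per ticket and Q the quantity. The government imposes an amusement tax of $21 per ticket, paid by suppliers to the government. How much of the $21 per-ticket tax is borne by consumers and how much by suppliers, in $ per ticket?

Consumers bear $6 per ticket; suppliers bear $15 per ticket.

Inverting to Q(P) form: Qd = 325 − 5P; Qs = 2P + 143.
Without the tax, 325 − 5P = 2P + 143 gives 7P = 182, so P* = $26 and Q* = 195.
With the tax collected from suppliers, supply shifts: Qs = 2(P − 21) + 143.
Solving gives Q = 165 with consumers paying $32 and suppliers receiving $11 (the $21 wedge).
Burden on consumers: $6; on suppliers: $15. (They sum to $21.)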